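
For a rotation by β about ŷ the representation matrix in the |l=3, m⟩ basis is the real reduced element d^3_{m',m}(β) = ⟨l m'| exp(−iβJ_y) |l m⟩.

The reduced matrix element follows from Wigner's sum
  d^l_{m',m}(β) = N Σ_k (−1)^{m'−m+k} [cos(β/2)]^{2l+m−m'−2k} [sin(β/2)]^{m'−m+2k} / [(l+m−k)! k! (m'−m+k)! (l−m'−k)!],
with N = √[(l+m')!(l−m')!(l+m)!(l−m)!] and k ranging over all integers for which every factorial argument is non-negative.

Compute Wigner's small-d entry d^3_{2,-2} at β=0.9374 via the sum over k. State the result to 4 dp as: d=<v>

d=0.1572

d^3_{2,-2}(β=0.9374) via Wigner's sum:
Half-angle: c=0.892156, s=0.451727. N=√(120·1·1·120)=120.000000
Admissible k: 0..1 (factorial args all ≥0)
  k=0: (−1)^4·120.0000/(24)·0.8922^2·0.4517^4 = +0.165713
  k=1: (−1)^5·120.0000/(120)·0.8922^0·0.4517^6 = -0.008497
d^3_{2,-2}(0.9374) = +0.165713 -0.008497 = +0.157216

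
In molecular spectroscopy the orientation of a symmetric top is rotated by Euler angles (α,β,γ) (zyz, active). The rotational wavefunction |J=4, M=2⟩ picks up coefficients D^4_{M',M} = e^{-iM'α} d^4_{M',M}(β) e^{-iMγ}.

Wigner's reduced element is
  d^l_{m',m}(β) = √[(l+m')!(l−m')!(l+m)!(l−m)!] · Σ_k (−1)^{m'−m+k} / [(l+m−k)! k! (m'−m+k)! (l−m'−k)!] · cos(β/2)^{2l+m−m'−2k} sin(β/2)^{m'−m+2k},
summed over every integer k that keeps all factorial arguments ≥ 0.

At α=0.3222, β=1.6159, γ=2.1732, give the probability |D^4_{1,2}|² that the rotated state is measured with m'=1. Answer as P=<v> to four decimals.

P=0.0122

Split into d^4_{1,2}(β=1.6159) × two z-phases.
Half-angle: c=0.690982, s=0.722872. N=√(120·6·720·2)=1018.233765
k: max(0,(2)−(1))=1 … min(4+(2),4−(1))=3
  k=1: (−1)^0·1018.2338/(240)·0.6910^7·0.7229^1 = +0.230656
  k=2: (−1)^1·1018.2338/(48)·0.6910^5·0.7229^3 = -1.262187
  k=3: (−1)^2·1018.2338/(72)·0.6910^3·0.7229^5 = +0.920921
d^4_{1,2}(1.6159) = +0.230656 -1.262187 +0.920921 = -0.110611
|D^4_{1,2}|² = |d^4_{1,2}(β)|² = (-0.110611)² = 0.012235 (the z-rotation phases have unit modulus)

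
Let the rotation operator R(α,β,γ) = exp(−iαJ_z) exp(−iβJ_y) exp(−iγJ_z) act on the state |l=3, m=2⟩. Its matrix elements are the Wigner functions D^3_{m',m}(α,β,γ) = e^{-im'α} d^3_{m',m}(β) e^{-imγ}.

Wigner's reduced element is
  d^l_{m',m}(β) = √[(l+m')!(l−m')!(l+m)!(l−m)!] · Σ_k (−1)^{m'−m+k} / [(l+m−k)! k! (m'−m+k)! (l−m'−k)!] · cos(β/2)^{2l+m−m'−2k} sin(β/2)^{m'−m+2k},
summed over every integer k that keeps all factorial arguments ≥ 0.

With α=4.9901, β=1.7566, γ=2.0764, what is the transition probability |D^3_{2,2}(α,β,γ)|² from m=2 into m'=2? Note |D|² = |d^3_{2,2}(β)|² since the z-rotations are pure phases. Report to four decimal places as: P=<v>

P=0.1801

D^3_{2,2}(4.9901,1.7566,2.0764) = e^{-i·2·4.9901}·d^3_{2,2}(1.7566)·e^{-i·2·2.0764}. Compute d first:
With c≡cos(β/2)=0.638460 and s≡sin(β/2)=0.769655, N=[120·1·120·1]^{1/2}=120.000000
k: max(0,(2)−(2))=0 … min(3+(2),3−(2))=1
  k=0: (−1)^0·120.0000/(120)·0.6385^6·0.7697^0 = +0.067734
  k=1: (−1)^1·120.0000/(24)·0.6385^4·0.7697^2 = -0.492150
d^3_{2,2}(1.7566) = +0.067734 -0.492150 = -0.424417
|D^3_{2,2}|² = |d^3_{2,2}(β)|² = (-0.424417)² = 0.180130 (the z-rotation phases have unit modulus)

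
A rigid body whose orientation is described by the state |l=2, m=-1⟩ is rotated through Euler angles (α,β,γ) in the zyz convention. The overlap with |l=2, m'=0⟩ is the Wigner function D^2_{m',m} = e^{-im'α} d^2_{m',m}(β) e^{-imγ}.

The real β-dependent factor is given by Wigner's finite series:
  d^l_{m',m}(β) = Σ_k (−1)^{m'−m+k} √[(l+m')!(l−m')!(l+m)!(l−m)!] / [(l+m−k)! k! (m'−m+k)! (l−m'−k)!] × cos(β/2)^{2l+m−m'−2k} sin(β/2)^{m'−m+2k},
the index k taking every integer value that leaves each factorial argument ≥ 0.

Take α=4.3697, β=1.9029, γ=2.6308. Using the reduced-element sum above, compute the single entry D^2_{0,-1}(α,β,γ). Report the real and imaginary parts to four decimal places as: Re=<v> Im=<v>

D^2_{0,-1}(4.3697,1.9029,2.6308) = e^{-i·0·4.3697}·d^2_{0,-1}(1.9029)·e^{-i·-1·2.6308}. Compute d first:
With c≡cos(β/2)=0.580503 and s≡sin(β/2)=0.814258, N=[2·2·1·6]^{1/2}=4.898979
Admissible k: 0..1 (factorial args all ≥0)
  k=0: (−1)^1·4.8990/(2)·0.5805^3·0.8143^1 = -0.390168
  k=1: (−1)^2·4.8990/(2)·0.5805^1·0.8143^3 = +0.767655
d^2_{0,-1}(1.9029) = -0.390168 +0.767655 = +0.377488
Attach z-rotation phases: D = e^{-i(0)(4.3697)}·(+0.377488)·e^{-i(-1)(2.6308)} = -0.329304+0.184542i

Re=-0.3293 Im=0.1845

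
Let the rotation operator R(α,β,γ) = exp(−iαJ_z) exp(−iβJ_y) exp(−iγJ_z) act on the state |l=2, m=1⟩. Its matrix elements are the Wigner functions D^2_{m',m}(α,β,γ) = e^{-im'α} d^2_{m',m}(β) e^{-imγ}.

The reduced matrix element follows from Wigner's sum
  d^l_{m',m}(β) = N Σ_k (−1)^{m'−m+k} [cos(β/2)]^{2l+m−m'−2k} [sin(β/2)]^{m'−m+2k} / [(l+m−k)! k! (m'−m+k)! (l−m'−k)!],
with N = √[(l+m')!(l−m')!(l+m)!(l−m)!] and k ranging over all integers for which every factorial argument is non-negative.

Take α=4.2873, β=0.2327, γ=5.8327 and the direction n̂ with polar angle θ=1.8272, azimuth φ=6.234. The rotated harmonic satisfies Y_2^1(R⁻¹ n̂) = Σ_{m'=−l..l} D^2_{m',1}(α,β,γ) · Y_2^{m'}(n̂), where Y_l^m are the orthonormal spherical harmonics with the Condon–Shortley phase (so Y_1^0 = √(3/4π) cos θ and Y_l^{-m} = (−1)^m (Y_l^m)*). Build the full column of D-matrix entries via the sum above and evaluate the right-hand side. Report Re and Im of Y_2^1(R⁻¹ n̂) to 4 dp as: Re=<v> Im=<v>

Re=-0.1651 Im=0.1739

Need the full column D^2_{m',1} for m'=−2..2 at α=4.2873, β=0.2327, γ=5.8327.
cos(β/2)=0.993239, sin(β/2)=0.116088
d^2_{-2,1}: single k=3 term ⇒ +0.003108;  D = -0.002863+0.001209i
d^2_{-1,1}: k∈[2..3] ⇒ +0.039884 -0.000182 = +0.039703;  D = +0.001008-0.039690i
d^2_{0,1}: k∈[1..2] ⇒ +0.278627 -0.003806 = +0.274821;  D = +0.247403+0.119658i
d^2_{1,1}: k∈[0..1] ⇒ +0.973229 -0.039884 = +0.933345;  D = -0.716726+0.597860i
d^2_{2,1}: single k=0 term ⇒ -0.227498;  D = +0.060710+0.219248i
Y_2^{m'}(θ=1.8272,φ=6.234) and Σ D·Y over m':
  (-0.0029+0.0012i)·(+0.3597+0.0355i)  (+0.0010-0.0397i)·(-0.1893-0.0093i)  (+0.2474+0.1197i)·(-0.2545+0.0000i)  (-0.7167+0.5979i)·(+0.1893-0.0093i)  (+0.0607+0.2192i)·(+0.3597-0.0355i)
Y_2^1(R⁻¹ n̂) = -0.165084+0.173929i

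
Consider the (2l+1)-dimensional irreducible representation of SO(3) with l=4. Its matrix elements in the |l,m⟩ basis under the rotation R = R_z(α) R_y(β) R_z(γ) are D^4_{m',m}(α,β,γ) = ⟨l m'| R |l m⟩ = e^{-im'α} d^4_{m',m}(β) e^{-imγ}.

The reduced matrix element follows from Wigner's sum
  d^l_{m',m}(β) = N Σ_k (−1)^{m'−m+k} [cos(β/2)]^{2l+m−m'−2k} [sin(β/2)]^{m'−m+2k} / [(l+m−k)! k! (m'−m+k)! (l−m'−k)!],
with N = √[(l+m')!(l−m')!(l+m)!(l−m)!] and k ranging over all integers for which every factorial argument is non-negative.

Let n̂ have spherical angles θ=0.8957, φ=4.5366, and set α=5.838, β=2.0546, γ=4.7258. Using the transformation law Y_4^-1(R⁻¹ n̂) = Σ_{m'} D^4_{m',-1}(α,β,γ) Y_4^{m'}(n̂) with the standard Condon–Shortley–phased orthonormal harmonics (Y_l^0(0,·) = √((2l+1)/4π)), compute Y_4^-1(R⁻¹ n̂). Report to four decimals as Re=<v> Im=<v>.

Need the full column D^4_{m',-1} for m'=−4..4 at α=5.838, β=2.0546, γ=4.7258.
cos(β/2)=0.517132, sin(β/2)=0.855906
d^4_{-4,-1}: single k=3 term ⇒ +0.173531;  D = -0.170191+0.033886i
d^4_{-3,-1}: k∈[2..3] ⇒ +0.111206 -0.507724 = -0.396518;  D = +0.384323+0.097582i
d^4_{-2,-1}: k∈[1..3] ⇒ +0.035915 -0.491915 +0.898356 = +0.442356;  D = -0.340082-0.282883i
d^4_{-1,-1}: k∈[0..3] ⇒ +0.005115 -0.210160 +1.151409 -1.051376 = -0.105012;  D = +0.043946+0.095375i
d^4_{0,-1}: k∈[0..3] ⇒ -0.037857 +0.622229 -1.704510 +0.778212 = -0.341927;  D = -0.004585+0.341896i
d^4_{1,-1}: k∈[0..3] ⇒ +0.140107 -1.151409 +1.577065 -0.288010 = +0.277752;  D = +0.122958-0.249053i
d^4_{2,-1}: k∈[0..2] ⇒ -0.327943 +1.347534 -0.738277 = +0.281313;  D = +0.221020-0.174033i
d^4_{3,-1}: k∈[0..1] ⇒ +0.507724 -0.834504 = -0.326780;  D = -0.318773+0.071896i
d^4_{4,-1}: single k=0 term ⇒ -0.475365;  D = -0.463557-0.105295i
Y_4^{m'}(θ=0.8957,φ=4.5366) and Σ D·Y over m':
  (-0.1702+0.0339i)·(+0.1254+0.1063i)  (+0.3843+0.0976i)·(+0.1873-0.3216i)  (-0.3401-0.2829i)·(-0.3319-0.1217i)  (+0.0439+0.0954i)·(+0.0107-0.0604i)  (-0.0046+0.3419i)·(-0.3574+0.0000i)  (+0.1230-0.2491i)·(-0.0107-0.0604i)  (+0.2210-0.1740i)·(-0.3319+0.1217i)  (-0.3188+0.0719i)·(-0.1873-0.3216i)  (-0.4636-0.1053i)·(+0.1254-0.1063i)
Y_4^-1(R⁻¹ n̂) = +0.109711+0.097352i

Re=0.1097 Im=0.0974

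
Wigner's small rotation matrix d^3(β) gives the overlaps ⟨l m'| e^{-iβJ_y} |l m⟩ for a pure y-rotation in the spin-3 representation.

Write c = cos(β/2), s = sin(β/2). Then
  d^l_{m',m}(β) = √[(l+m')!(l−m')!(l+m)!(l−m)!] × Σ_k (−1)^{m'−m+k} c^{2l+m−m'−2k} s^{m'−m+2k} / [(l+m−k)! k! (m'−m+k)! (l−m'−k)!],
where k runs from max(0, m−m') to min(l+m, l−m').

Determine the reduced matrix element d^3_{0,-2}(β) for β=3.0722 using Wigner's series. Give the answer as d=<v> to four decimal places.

d=-0.0066

d^3_{0,-2}(β=3.0722) via Wigner's sum:
With c≡cos(β/2)=0.034689 and s≡sin(β/2)=0.999398, N=[6·6·1·120]^{1/2}=65.726707
The bounds max(0,m−m')=0 and min(l+m,l−m')=1 give 2 terms
  k=0: (−1)^2·65.7267/(12)·0.0347^4·0.9994^2 = +0.000008
  k=1: (−1)^3·65.7267/(12)·0.0347^2·0.9994^4 = -0.006575
d^3_{0,-2}(3.0722) = +0.000008 -0.006575 = -0.006567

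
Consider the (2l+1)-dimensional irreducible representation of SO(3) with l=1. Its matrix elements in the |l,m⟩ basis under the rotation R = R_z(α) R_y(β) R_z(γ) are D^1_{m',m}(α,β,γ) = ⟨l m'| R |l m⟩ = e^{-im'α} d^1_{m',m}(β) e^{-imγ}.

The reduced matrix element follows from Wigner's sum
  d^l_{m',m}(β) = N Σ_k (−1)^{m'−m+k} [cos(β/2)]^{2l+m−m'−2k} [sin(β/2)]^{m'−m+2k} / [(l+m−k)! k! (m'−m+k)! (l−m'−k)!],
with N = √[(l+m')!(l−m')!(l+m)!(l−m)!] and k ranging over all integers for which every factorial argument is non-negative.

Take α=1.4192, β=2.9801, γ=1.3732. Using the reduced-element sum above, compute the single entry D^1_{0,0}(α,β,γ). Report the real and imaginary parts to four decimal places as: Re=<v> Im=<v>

Split into d^1_{0,0}(β=2.9801) × two z-phases.
c=cos(2.9801/2)=0.080659, s=sin(2.9801/2)=0.996742; N=√[1·1·1·1]=1.000000
The bounds max(0,m−m')=0 and min(l+m,l−m')=1 give 2 terms
  k=0: (−1)^0·1.0000/(1)·0.0807^2·0.9967^0 = +0.006506
  k=1: (−1)^1·1.0000/(1)·0.0807^0·0.9967^2 = -0.993494
d^1_{0,0}(2.9801) = +0.006506 -0.993494 = -0.986988
Attach z-rotation phases: D = e^{-i(0)(1.4192)}·(-0.986988)·e^{-i(0)(1.3732)} = -0.986988+0.000000i

Re=-0.9870 Im=0.0000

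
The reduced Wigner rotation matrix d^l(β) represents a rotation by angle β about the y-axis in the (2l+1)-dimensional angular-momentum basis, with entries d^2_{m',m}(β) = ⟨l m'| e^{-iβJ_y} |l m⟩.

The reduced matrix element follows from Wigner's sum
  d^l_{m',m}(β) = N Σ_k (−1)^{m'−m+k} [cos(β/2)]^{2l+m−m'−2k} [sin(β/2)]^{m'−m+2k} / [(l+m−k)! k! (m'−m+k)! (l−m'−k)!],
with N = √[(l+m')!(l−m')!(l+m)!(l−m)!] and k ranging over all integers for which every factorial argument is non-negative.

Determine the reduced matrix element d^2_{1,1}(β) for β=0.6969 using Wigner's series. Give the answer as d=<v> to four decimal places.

d^2_{1,1}(β=0.6969) via Wigner's sum:
Half-angle: c=0.939903, s=0.341441. N=√(6·1·6·1)=6.000000
Admissible k: 0..1 (factorial args all ≥0)
  k=0: (−1)^0·6.0000/(6)·0.9399^4·0.3414^0 = +0.780427
  k=1: (−1)^1·6.0000/(2)·0.9399^2·0.3414^2 = -0.308972
d^2_{1,1}(0.6969) = +0.780427 -0.308972 = +0.471455

d=0.4715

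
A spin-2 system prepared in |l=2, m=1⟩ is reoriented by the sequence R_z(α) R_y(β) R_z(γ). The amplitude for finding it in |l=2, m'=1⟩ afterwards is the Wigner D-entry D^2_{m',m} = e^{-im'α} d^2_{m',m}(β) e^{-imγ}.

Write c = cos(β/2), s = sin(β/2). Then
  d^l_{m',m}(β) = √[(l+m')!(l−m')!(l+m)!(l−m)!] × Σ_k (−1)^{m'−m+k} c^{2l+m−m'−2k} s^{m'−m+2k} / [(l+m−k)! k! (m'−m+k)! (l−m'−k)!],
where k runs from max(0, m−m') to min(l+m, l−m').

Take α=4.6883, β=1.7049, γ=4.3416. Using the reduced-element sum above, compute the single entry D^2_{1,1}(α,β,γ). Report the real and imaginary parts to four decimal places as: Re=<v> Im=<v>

Re=0.5067 Im=0.2112

Split into d^2_{1,1}(β=1.7049) × two z-phases.
Half-angle: c=0.658141, s=0.752895. N=√(6·1·6·1)=6.000000
The bounds max(0,m−m')=0 and min(l+m,l−m')=1 give 2 terms
  k=0: (−1)^0·6.0000/(6)·0.6581^4·0.7529^0 = +0.187618
  k=1: (−1)^1·6.0000/(2)·0.6581^2·0.7529^2 = -0.736593
d^2_{1,1}(1.7049) = +0.187618 -0.736593 = -0.548975
Phases: e^{-i·(1)·4.6883}=-0.024087+0.999710i, e^{-i·(1)·4.3416}=-0.362351+0.932042i ⇒ D=+0.506728+0.211188i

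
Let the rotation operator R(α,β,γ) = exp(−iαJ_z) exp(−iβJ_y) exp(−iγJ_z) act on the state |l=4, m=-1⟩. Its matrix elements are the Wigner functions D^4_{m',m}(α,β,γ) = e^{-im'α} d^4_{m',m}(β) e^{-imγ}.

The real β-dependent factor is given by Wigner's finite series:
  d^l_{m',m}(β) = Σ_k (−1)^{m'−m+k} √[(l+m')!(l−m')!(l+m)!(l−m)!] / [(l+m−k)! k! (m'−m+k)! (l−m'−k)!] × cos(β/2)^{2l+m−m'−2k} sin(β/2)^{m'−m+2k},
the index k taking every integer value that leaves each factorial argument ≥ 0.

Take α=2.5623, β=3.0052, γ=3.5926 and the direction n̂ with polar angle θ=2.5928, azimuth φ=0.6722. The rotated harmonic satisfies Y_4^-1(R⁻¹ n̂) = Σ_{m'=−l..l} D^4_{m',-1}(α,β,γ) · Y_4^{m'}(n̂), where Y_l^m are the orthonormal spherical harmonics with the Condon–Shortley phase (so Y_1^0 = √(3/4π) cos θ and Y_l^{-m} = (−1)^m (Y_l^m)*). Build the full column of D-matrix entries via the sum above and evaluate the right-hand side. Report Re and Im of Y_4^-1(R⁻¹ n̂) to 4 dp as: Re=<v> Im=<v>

Re=-0.0234 Im=-0.3843

Need the full column D^4_{m',-1} for m'=−4..4 at α=2.5623, β=3.0052, γ=3.5926.
cos(β/2)=0.068143, sin(β/2)=0.997676
d^4_{-4,-1}: single k=3 term ⇒ +0.000011;  D = +0.000003+0.000010i
d^4_{-3,-1}: k∈[2..3] ⇒ +0.000001 -0.000283 = -0.000282;  D = -0.000079+0.000271i
d^4_{-2,-1}: k∈[1..3] ⇒ +0.000000 -0.000031 +0.004423 = +0.004392;  D = -0.003338+0.002855i
d^4_{-1,-1}: k∈[0..3] ⇒ +0.000000 -0.000001 +0.000641 -0.045791 = -0.045152;  D = -0.044781+0.005776i
d^4_{0,-1}: k∈[0..3] ⇒ -0.000000 +0.000039 -0.008392 +0.299823 = +0.291469;  D = -0.262325-0.127043i
d^4_{1,-1}: k∈[0..3] ⇒ +0.000001 -0.000641 +0.068687 -0.981555 = -0.913508;  D = -0.470056-0.783290i
d^4_{2,-1}: k∈[0..2] ⇒ -0.000021 +0.006635 -0.284437 = -0.277823;  D = -0.010776+0.277614i
d^4_{3,-1}: k∈[0..1] ⇒ +0.000283 -0.036346 = -0.036063;  D = +0.020898-0.029391i
d^4_{4,-1}: single k=0 term ⇒ -0.002341;  D = -0.002179+0.000854i
Y_4^{m'}(θ=2.5928,φ=0.6722) and Σ D·Y over m':
  (+0.0000+0.0000i)·(-0.0295-0.0143i)  (-0.0001+0.0003i)·(+0.0654+0.1368i)  (-0.0033+0.0029i)·(+0.0837-0.3633i)  (-0.0448+0.0058i)·(-0.3452+0.2747i)  (-0.2623-0.1270i)·(-0.0310+0.0000i)  (-0.4701-0.7833i)·(+0.3452+0.2747i)  (-0.0108+0.2776i)·(+0.0837+0.3633i)  (+0.0209-0.0294i)·(-0.0654+0.1368i)  (-0.0022+0.0009i)·(-0.0295+0.0143i)
Y_4^-1(R⁻¹ n̂) = -0.023404-0.384339i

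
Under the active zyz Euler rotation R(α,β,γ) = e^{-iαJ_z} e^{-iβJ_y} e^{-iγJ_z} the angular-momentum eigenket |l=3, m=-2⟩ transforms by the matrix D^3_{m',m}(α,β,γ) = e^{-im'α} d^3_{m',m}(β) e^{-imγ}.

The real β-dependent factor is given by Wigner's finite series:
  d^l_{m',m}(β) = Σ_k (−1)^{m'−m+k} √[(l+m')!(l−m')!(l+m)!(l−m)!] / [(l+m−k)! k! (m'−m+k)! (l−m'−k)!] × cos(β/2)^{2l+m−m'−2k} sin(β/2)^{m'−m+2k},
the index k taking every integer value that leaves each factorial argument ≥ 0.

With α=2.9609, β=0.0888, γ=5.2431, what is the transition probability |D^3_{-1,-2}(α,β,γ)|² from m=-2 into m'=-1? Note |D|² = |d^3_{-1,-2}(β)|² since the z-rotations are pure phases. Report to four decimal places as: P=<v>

P=0.0194

D^3_{-1,-2}(2.9609,0.0888,5.2431) = e^{-i·-1·2.9609}·d^3_{-1,-2}(0.0888)·e^{-i·-2·5.2431}. Compute d first:
With c≡cos(β/2)=0.999014 and s≡sin(β/2)=0.044385, N=[2·24·1·120]^{1/2}=75.894664
Admissible k: 0..1 (factorial args all ≥0)
  k=0: (−1)^1·75.8947/(24)·0.9990^5·0.0444^1 = -0.139669
  k=1: (−1)^2·75.8947/(12)·0.9990^3·0.0444^3 = +0.000551
d^3_{-1,-2}(0.0888) = -0.139669 +0.000551 = -0.139117
|D^3_{-1,-2}|² = |d^3_{-1,-2}(β)|² = (-0.139117)² = 0.019354 (the z-rotation phases have unit modulus)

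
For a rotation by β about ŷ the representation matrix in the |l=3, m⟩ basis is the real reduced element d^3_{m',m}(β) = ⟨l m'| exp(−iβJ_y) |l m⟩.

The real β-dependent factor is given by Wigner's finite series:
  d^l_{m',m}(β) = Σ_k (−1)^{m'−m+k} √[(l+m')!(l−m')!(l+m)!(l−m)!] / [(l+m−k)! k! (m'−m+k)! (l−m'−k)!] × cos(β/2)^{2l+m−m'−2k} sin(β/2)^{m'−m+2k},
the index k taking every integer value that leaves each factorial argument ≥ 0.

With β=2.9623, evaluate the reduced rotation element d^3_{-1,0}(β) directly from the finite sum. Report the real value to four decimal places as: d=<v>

d^3_{-1,0}(β=2.9623) via Wigner's sum:
With c≡cos(β/2)=0.089526 and s≡sin(β/2)=0.995984, N=[2·24·6·6]^{1/2}=41.569219
k∈{1,2,3} keeps every argument non-negative
  k=1: (−1)^0·41.5692/(12)·0.0895^5·0.9960^1 = +0.000020
  k=2: (−1)^1·41.5692/(4)·0.0895^3·0.9960^3 = -0.007368
  k=3: (−1)^2·41.5692/(12)·0.0895^1·0.9960^5 = +0.303951
d^3_{-1,0}(2.9623) = +0.000020 -0.007368 +0.303951 = +0.296604

d=0.2966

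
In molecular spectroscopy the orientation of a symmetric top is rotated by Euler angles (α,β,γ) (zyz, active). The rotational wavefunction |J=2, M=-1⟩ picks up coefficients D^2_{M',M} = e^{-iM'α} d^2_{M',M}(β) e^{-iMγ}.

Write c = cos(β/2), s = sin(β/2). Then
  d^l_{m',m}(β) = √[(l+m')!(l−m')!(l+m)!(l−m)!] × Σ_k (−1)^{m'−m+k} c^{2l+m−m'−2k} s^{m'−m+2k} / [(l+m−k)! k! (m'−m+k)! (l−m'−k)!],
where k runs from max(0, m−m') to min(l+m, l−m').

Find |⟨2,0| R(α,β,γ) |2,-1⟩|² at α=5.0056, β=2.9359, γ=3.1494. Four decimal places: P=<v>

P=0.0600

D^2_{0,-1}(5.0056,2.9359,3.1494) = e^{-i·0·5.0056}·d^2_{0,-1}(2.9359)·e^{-i·-1·3.1494}. Compute d first:
Half-angle: c=0.102665, s=0.994716. N=√(2·2·1·6)=4.898979
k: max(0,(-1)−(0))=0 … min(2+(-1),2−(0))=1
  k=0: (−1)^1·4.8990/(2)·0.1027^3·0.9947^1 = -0.002637
  k=1: (−1)^2·4.8990/(2)·0.1027^1·0.9947^3 = +0.247512
d^2_{0,-1}(2.9359) = -0.002637 +0.247512 = +0.244875
|D^2_{0,-1}|² = |d^2_{0,-1}(β)|² = (+0.244875)² = 0.059964 (the z-rotation phases have unit modulus)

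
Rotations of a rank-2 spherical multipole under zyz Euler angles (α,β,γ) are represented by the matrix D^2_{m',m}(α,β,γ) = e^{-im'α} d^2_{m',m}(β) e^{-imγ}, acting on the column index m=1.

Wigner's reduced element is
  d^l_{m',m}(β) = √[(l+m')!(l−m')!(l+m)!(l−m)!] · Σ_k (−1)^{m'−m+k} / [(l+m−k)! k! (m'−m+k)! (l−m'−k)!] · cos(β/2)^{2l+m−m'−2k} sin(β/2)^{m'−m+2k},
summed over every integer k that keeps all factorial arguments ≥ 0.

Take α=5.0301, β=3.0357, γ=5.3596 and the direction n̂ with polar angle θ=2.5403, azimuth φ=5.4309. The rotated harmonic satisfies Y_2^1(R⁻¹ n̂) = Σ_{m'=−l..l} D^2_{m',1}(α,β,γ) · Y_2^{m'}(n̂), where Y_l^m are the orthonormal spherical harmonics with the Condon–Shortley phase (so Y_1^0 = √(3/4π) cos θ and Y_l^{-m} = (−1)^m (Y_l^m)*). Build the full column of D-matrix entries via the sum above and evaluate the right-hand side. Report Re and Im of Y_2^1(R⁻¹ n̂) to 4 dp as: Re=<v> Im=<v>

Need the full column D^2_{m',1} for m'=−2..2 at α=5.0301, β=3.0357, γ=5.3596.
cos(β/2)=0.052922, sin(β/2)=0.998599
d^2_{-2,1}: single k=3 term ⇒ +0.105399;  D = -0.001243-0.105392i
d^2_{-1,1}: k∈[2..3] ⇒ +0.008379 -0.994406 = -0.986028;  D = -0.932984+0.319049i
d^2_{0,1}: k∈[1..2] ⇒ +0.000363 -0.129087 = -0.128724;  D = -0.077616-0.102692i
d^2_{1,1}: k∈[0..1] ⇒ +0.000008 -0.008379 = -0.008371;  D = +0.004767-0.006881i
d^2_{2,1}: single k=0 term ⇒ -0.000296;  D = +0.000284+0.000084i
Y_2^{m'}(θ=2.5403,φ=5.4309) and Σ D·Y over m':
  (-0.0012-0.1054i)·(-0.0165+0.1225i)  (-0.9330+0.3190i)·(-0.2372-0.2713i)  (-0.0776-0.1027i)·(+0.3280+0.0000i)  (+0.0048-0.0069i)·(+0.2372-0.2713i)  (+0.0003+0.0001i)·(-0.0165-0.1225i)
Y_2^1(R⁻¹ n̂) = +0.294630+0.142366i

Re=0.2946 Im=0.1424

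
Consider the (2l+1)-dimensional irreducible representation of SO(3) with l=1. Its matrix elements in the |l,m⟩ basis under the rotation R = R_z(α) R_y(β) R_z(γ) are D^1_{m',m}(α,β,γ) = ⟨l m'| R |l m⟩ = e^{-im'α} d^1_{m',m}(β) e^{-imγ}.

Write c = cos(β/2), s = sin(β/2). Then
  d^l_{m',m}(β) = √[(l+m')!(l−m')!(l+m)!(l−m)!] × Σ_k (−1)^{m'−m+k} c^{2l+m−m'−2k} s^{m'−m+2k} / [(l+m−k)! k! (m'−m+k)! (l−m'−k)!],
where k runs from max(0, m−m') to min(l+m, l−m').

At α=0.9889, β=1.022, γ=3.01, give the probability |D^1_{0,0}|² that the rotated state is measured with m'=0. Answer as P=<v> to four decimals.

Split into d^1_{0,0}(β=1.022) × two z-phases.
With c≡cos(β/2)=0.872256 and s≡sin(β/2)=0.489050, N=[1·1·1·1]^{1/2}=1.000000
k: max(0,(0)−(0))=0 … min(1+(0),1−(0))=1
  k=0: (−1)^0·1.0000/(1)·0.8723^2·0.4890^0 = +0.760830
  k=1: (−1)^1·1.0000/(1)·0.8723^0·0.4890^2 = -0.239170
d^1_{0,0}(1.022) = +0.760830 -0.239170 = +0.521661
|D^1_{0,0}|² = |d^1_{0,0}(β)|² = (+0.521661)² = 0.272130 (the z-rotation phases have unit modulus)

P=0.2721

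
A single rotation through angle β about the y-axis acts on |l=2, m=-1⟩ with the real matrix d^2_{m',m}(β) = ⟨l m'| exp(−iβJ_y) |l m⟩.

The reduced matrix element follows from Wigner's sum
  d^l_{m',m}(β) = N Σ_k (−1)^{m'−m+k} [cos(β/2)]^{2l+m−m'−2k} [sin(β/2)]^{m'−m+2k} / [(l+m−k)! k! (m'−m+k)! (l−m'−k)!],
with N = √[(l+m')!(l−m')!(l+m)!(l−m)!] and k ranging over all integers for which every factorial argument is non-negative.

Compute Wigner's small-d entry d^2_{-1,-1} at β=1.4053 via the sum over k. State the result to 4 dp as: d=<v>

d^2_{-1,-1}(β=1.4053) via Wigner's sum:
c=cos(1.4053/2)=0.763132, s=sin(1.4053/2)=0.646242; N=√[1·6·1·6]=6.000000
k∈{0,1} keeps every argument non-negative
  k=0: (−1)^0·6.0000/(6)·0.7631^4·0.6462^0 = +0.339156
  k=1: (−1)^1·6.0000/(2)·0.7631^2·0.6462^2 = -0.729645
d^2_{-1,-1}(1.4053) = +0.339156 -0.729645 = -0.390489

d=-0.3905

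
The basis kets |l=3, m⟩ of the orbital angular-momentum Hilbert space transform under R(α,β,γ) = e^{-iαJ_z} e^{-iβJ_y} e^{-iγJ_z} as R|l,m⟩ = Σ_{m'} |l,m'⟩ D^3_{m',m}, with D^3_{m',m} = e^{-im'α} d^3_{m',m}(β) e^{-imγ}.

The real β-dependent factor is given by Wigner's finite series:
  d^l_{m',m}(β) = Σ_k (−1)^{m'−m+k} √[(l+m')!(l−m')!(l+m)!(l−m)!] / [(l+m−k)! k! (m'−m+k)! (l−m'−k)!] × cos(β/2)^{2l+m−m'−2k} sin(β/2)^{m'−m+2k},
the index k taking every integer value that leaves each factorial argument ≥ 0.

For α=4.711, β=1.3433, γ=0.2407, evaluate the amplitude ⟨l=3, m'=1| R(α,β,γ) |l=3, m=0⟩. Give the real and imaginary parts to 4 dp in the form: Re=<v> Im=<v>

Re=-0.0004 Im=0.3146

First d^3_{1,0}(β=1.3433), then the phase factors e^{-i(1)α} and e^{-i(0)γ}:
Half-angle: c=0.782796, s=0.622278. N=√(24·2·6·6)=41.569219
The bounds max(0,m−m')=0 and min(l+m,l−m')=2 give 3 terms
  k=0: (−1)^1·41.5692/(12)·0.7828^5·0.6223^1 = -0.633605
  k=1: (−1)^2·41.5692/(4)·0.7828^3·0.6223^3 = +1.201191
  k=2: (−1)^3·41.5692/(12)·0.7828^1·0.6223^5 = -0.253025
d^3_{1,0}(1.3433) = -0.633605 +1.201191 -0.253025 = +0.314561
Attach z-rotation phases: D = e^{-i(1)(4.711)}·(+0.314561)·e^{-i(0)(0.2407)} = -0.000437+0.314561i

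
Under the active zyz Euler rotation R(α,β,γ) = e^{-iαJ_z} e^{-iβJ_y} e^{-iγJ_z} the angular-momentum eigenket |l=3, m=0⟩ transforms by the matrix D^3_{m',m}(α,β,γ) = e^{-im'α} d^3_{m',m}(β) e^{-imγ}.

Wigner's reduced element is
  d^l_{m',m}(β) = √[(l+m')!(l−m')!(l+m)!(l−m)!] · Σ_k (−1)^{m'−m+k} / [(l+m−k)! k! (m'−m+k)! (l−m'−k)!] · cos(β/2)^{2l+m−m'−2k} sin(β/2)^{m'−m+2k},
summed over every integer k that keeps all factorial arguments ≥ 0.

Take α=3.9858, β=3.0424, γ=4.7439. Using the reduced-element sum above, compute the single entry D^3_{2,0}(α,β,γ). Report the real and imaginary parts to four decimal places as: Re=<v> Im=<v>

D^3_{2,0}(3.9858,3.0424,4.7439) = e^{-i·2·3.9858}·d^3_{2,0}(3.0424)·e^{-i·0·4.7439}. Compute d first:
Half-angle: c=0.049576, s=0.998770. N=√(120·1·6·6)=65.726707
k∈{0,1} keeps every argument non-negative
  k=0: (−1)^2·65.7267/(12)·0.0496^4·0.9988^2 = +0.000033
  k=1: (−1)^3·65.7267/(12)·0.0496^2·0.9988^4 = -0.013396
d^3_{2,0}(3.0424) = +0.000033 -0.013396 = -0.013363
Phases: e^{-i·(2)·3.9858}=-0.117347-0.993091i, e^{-i·(0)·4.7439}=+1.000000+0.000000i ⇒ D=+0.001568+0.013270i

Re=0.0016 Im=0.0133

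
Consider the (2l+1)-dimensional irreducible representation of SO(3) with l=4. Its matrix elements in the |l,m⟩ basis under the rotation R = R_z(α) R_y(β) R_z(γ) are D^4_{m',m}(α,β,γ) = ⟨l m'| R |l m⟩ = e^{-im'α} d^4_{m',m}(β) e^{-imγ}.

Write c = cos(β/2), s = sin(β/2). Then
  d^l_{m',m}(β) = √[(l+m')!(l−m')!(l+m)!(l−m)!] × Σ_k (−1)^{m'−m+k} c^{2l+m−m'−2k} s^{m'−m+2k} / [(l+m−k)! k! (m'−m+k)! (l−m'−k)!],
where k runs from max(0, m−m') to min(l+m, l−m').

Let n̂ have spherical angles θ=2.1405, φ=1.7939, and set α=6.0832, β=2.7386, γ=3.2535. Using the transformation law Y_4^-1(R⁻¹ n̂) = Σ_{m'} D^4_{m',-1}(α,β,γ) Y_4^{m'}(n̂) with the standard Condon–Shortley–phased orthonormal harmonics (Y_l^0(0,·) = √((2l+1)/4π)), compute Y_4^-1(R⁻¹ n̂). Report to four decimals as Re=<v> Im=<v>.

Need the full column D^4_{m',-1} for m'=−4..4 at α=6.0832, β=2.7386, γ=3.2535.
cos(β/2)=0.200136, sin(β/2)=0.979768
d^4_{-4,-1}: single k=3 term ⇒ +0.002260;  D = -0.001746+0.001435i
d^4_{-3,-1}: k∈[2..3] ⇒ +0.000490 -0.019557 = -0.019068;  D = +0.016842-0.008941i
d^4_{-2,-1}: k∈[1..3] ⇒ +0.000053 -0.006406 +0.102354 = +0.096001;  D = -0.092046+0.027274i
d^4_{-1,-1}: k∈[0..3] ⇒ +0.000003 -0.000925 +0.044352 -0.354314 = -0.310885;  D = +0.309680-0.027347i
d^4_{0,-1}: k∈[0..3] ⇒ -0.000056 +0.008103 -0.194203 +0.775716 = +0.589560;  D = -0.585872-0.065838i
d^4_{1,-1}: k∈[0..3] ⇒ +0.000617 -0.044352 +0.531472 -0.849155 = -0.361418;  D = +0.343981+0.110905i
d^4_{2,-1}: k∈[0..2] ⇒ -0.004271 +0.153531 -0.735909 = -0.586649;  D = +0.511456+0.287350i
d^4_{3,-1}: k∈[0..1] ⇒ +0.019557 -0.281228 = -0.261671;  D = +0.198123+0.170935i
d^4_{4,-1}: single k=0 term ⇒ -0.054161;  D = +0.033162+0.042821i
Y_4^{m'}(θ=2.1405,φ=1.7939) and Σ D·Y over m':
  (-0.0017+0.0014i)·(+0.1396-0.1732i)  (+0.0168-0.0089i)·(-0.2501-0.3161i)  (-0.0920+0.0273i)·(-0.2218+0.1061i)  (+0.3097-0.0273i)·(-0.0458-0.2019i)  (-0.5859-0.0658i)·(-0.2926+0.0000i)  (+0.3440+0.1109i)·(+0.0458-0.2019i)  (+0.5115+0.2873i)·(-0.2218-0.1061i)  (+0.1981+0.1709i)·(+0.2501-0.3161i)  (+0.0332+0.0428i)·(+0.1396+0.1732i)
Y_4^-1(R⁻¹ n̂) = +0.218180-0.250933i

Re=0.2182 Im=-0.2509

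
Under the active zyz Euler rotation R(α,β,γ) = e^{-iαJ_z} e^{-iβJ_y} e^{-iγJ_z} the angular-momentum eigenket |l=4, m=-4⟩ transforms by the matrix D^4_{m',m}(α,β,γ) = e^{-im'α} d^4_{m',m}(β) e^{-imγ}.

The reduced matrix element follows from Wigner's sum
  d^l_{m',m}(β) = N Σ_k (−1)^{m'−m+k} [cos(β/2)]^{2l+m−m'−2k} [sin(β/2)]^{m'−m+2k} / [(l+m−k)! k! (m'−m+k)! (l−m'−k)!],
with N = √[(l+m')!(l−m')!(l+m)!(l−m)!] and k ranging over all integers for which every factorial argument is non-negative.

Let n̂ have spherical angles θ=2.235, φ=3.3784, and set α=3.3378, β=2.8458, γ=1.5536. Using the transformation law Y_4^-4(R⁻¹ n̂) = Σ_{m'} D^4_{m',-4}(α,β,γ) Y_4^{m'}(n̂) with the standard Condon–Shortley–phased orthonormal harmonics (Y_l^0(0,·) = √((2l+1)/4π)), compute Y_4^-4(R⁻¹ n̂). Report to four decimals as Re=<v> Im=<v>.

Need the full column D^4_{m',-4} for m'=−4..4 at α=3.3378, β=2.8458, γ=1.5536.
cos(β/2)=0.147358, sin(β/2)=0.989083
d^4_{-4,-4}: single k=0 term ⇒ +0.000000;  D = +0.000000+0.000000i
d^4_{-3,-4}: single k=0 term ⇒ -0.000004;  D = +0.000004+0.000002i
d^4_{-2,-4}: single k=0 term ⇒ +0.000053;  D = +0.000050+0.000017i
d^4_{-1,-4}: single k=0 term ⇒ -0.000503;  D = +0.000499+0.000064i
d^4_{0,-4}: single k=0 term ⇒ +0.003775;  D = +0.003767-0.000259i
d^4_{1,-4}: single k=0 term ⇒ -0.022666;  D = +0.021875-0.005936i
d^4_{2,-4}: single k=0 term ⇒ +0.107578;  D = +0.096338-0.047875i
d^4_{3,-4}: single k=0 term ⇒ -0.385965;  D = +0.305522-0.235850i
d^4_{4,-4}: single k=0 term ⇒ +0.915931;  D = +0.602008-0.690302i
Y_4^{m'}(θ=2.235,φ=3.3784) and Σ D·Y over m':
  (+0.0000+0.0000i)·(+0.0993-0.1381i)  (+0.0000+0.0000i)·(+0.2856-0.2457i)  (+0.0001+0.0000i)·(+0.3064-0.1570i)  (+0.0005+0.0001i)·(-0.0759+0.0183i)  (+0.0038-0.0003i)·(-0.3540+0.0000i)  (+0.0219-0.0059i)·(+0.0759+0.0183i)  (+0.0963-0.0479i)·(+0.3064+0.1570i)  (+0.3055-0.2359i)·(-0.2856-0.2457i)  (+0.6020-0.6903i)·(+0.0993+0.1381i)
Y_4^-4(R⁻¹ n̂) = +0.047401+0.007364i

Re=0.0474 Im=0.0074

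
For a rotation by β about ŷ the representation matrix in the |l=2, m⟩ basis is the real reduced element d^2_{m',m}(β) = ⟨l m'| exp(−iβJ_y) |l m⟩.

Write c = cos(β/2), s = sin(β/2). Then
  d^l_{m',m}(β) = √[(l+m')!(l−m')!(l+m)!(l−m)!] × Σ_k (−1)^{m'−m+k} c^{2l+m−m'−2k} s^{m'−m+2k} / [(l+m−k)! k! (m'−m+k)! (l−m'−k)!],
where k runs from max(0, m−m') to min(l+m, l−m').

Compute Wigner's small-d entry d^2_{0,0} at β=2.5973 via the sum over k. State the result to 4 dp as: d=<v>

d=0.5978

d^2_{0,0}(β=2.5973) via Wigner's sum:
c=cos(2.5973/2)=0.268799, s=sin(2.5973/2)=0.963196; N=√[2·2·2·2]=4.000000
k∈{0,1,2} keeps every argument non-negative
  k=0: (−1)^0·4.0000/(4)·0.2688^4·0.9632^0 = +0.005221
  k=1: (−1)^1·4.0000/(1)·0.2688^2·0.9632^2 = -0.268130
  k=2: (−1)^2·4.0000/(4)·0.2688^0·0.9632^4 = +0.860714
d^2_{0,0}(2.5973) = +0.005221 -0.268130 +0.860714 = +0.597804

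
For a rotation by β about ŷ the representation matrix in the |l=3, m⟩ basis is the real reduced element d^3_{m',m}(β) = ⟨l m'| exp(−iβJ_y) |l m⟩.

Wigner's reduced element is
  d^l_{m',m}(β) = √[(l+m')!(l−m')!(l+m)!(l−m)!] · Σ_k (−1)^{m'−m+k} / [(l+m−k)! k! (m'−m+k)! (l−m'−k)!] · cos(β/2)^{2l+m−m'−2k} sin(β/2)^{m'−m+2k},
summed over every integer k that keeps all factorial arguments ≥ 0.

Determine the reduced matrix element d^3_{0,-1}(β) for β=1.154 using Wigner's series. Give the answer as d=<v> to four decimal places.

d^3_{0,-1}(β=1.154) via Wigner's sum:
With c≡cos(β/2)=0.838103 and s≡sin(β/2)=0.545512, N=[6·6·2·24]^{1/2}=41.569219
k∈{0,1,2} keeps every argument non-negative
  k=0: (−1)^1·41.5692/(12)·0.8381^5·0.5455^1 = -0.781415
  k=1: (−1)^2·41.5692/(4)·0.8381^3·0.5455^3 = +0.993155
  k=2: (−1)^3·41.5692/(12)·0.8381^1·0.5455^5 = -0.140252
d^3_{0,-1}(1.154) = -0.781415 +0.993155 -0.140252 = +0.071488

d=0.0715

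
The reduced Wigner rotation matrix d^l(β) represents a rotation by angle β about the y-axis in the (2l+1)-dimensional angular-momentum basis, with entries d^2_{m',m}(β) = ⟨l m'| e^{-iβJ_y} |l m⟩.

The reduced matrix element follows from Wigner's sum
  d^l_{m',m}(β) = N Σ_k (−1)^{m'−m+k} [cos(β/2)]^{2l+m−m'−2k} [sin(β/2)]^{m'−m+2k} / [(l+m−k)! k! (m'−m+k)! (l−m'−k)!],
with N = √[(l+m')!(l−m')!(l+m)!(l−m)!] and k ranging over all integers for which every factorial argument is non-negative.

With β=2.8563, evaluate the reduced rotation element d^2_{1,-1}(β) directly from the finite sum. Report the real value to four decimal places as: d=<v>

d=-0.9006

d^2_{1,-1}(β=2.8563) via Wigner's sum:
With c≡cos(β/2)=0.142163 and s≡sin(β/2)=0.989843, N=[6·1·1·6]^{1/2}=6.000000
Admissible k: 0..1 (factorial args all ≥0)
  k=0: (−1)^2·6.0000/(2)·0.1422^2·0.9898^2 = +0.059406
  k=1: (−1)^3·6.0000/(6)·0.1422^0·0.9898^4 = -0.959988
d^2_{1,-1}(2.8563) = +0.059406 -0.959988 = -0.900582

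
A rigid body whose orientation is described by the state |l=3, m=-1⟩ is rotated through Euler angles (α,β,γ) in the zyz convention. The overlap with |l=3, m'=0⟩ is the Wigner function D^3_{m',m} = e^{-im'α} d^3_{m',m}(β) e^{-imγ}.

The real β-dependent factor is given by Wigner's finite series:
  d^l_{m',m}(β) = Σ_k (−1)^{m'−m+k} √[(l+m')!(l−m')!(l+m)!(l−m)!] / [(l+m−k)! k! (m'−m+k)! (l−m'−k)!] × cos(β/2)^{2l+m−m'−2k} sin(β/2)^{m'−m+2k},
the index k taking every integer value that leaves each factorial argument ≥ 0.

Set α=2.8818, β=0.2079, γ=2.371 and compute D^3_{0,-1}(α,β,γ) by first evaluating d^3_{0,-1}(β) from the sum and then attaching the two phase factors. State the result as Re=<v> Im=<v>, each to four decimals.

Re=0.2428 Im=-0.2358

Split into d^3_{0,-1}(β=0.2079) × two z-phases.
Half-angle: c=0.994602, s=0.103763. N=√(6·6·2·24)=41.569219
The bounds max(0,m−m')=0 and min(l+m,l−m')=2 give 3 terms
  k=0: (−1)^1·41.5692/(12)·0.9946^5·0.1038^1 = -0.349848
  k=1: (−1)^2·41.5692/(4)·0.9946^3·0.1038^3 = +0.011423
  k=2: (−1)^3·41.5692/(12)·0.9946^1·0.1038^5 = -0.000041
d^3_{0,-1}(0.2079) = -0.349848 +0.011423 -0.000041 = -0.338466
D = (+1.000000+0.000000i)·(-0.338466)·(-0.717498+0.696561i) = +0.242849-0.235762i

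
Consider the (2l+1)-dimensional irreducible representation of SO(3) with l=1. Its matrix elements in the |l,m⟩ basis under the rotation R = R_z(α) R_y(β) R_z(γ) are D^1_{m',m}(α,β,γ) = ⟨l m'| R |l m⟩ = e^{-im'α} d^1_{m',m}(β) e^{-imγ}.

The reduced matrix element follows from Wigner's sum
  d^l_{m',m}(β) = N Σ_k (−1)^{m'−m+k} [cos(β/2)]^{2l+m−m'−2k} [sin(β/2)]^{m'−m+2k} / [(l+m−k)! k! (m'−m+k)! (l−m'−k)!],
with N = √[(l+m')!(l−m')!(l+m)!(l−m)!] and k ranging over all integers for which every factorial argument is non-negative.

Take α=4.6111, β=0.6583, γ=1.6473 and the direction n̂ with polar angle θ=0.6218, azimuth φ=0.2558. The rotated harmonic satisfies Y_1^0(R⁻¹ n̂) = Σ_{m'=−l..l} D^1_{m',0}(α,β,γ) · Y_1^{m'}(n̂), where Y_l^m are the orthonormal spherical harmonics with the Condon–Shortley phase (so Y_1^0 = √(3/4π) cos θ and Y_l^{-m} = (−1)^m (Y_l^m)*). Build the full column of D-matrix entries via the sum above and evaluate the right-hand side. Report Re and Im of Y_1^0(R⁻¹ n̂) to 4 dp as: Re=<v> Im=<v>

Need the full column D^1_{m',0} for m'=−1..1 at α=4.6111, β=0.6583, γ=1.6473.
cos(β/2)=0.946317, sin(β/2)=0.323239
d^1_{-1,0}: single k=1 term ⇒ +0.432589;  D = -0.043742-0.430372i
d^1_{0,0}: k∈[0..1] ⇒ +0.895517 -0.104483 = +0.791033;  D = +0.791033+0.000000i
d^1_{1,0}: single k=0 term ⇒ -0.432589;  D = +0.043742-0.430372i
Y_1^{m'}(θ=0.6218,φ=0.2558) and Σ D·Y over m':
  (-0.0437-0.4304i)·(+0.1947-0.0509i)  (+0.7910+0.0000i)·(+0.3972+0.0000i)  (+0.0437-0.4304i)·(-0.1947-0.0509i)
Y_1^0(R⁻¹ n̂) = +0.253298+0.000000i

Re=0.2533 Im=0.0000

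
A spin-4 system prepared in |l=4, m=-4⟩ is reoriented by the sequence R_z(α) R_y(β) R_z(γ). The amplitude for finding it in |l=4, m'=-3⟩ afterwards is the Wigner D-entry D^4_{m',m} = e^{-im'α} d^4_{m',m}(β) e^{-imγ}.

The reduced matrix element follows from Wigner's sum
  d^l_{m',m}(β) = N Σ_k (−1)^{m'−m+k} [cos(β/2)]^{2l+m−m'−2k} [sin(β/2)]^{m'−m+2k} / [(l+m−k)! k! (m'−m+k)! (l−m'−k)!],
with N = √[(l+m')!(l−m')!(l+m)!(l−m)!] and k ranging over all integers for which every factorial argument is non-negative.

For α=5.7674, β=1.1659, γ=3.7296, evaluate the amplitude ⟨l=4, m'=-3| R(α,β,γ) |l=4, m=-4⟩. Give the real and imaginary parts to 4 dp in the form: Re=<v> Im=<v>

Re=-0.3051 Im=-0.3171

Split into d^4_{-3,-4}(β=1.1659) × two z-phases.
Half-angle: c=0.834842, s=0.550489. N=√(1·5040·1·40320)=14255.272709
k: max(0,(-4)−(-3))=0 … min(4+(-4),4−(-3))=0
  k=0: (−1)^1·14255.2727/(5040)·0.8348^7·0.5505^1 = -0.440073
d^4_{-3,-4}(1.1659) = -0.440073
Attach z-rotation phases: D = e^{-i(-3)(5.7674)}·(-0.440073)·e^{-i(-4)(3.7296)} = -0.305123-0.317119i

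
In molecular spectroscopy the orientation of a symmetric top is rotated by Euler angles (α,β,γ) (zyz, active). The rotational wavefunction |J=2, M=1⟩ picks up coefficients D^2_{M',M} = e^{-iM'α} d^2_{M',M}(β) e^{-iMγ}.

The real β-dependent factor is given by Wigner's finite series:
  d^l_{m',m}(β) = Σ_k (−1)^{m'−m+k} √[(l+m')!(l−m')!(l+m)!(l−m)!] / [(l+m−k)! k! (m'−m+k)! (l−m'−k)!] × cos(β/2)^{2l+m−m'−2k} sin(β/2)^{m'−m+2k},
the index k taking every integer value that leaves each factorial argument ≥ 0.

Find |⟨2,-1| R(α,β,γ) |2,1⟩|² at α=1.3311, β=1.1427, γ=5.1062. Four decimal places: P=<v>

P=0.2865

Split into d^2_{-1,1}(β=1.1427) × two z-phases.
With c≡cos(β/2)=0.841172 and s≡sin(β/2)=0.540768, N=[1·6·6·1]^{1/2}=6.000000
Admissible k: 2..3 (factorial args all ≥0)
  k=2: (−1)^0·6.0000/(2)·0.8412^2·0.5408^2 = +0.620744
  k=3: (−1)^1·6.0000/(6)·0.8412^0·0.5408^4 = -0.085515
d^2_{-1,1}(1.1427) = +0.620744 -0.085515 = +0.535229
|D^2_{-1,1}|² = |d^2_{-1,1}(β)|² = (+0.535229)² = 0.286470 (the z-rotation phases have unit modulus)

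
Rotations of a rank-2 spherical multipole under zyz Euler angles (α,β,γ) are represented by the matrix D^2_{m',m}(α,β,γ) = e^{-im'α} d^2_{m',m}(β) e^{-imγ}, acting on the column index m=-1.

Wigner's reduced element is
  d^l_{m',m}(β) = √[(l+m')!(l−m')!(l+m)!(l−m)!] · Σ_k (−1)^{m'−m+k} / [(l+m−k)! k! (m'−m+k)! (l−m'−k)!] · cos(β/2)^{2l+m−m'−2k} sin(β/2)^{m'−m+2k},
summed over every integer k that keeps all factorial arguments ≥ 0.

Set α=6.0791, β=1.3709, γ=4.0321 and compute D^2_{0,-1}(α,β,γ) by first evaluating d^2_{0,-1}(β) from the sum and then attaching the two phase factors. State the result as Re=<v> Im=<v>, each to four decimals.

Re=0.1499 Im=0.1853

First d^2_{0,-1}(β=1.3709), then the phase factors e^{-i(0)α} and e^{-i(-1)γ}:
c=cos(1.3709/2)=0.774134, s=sin(1.3709/2)=0.633021; N=√[2·2·1·6]=4.898979
k∈{0,1} keeps every argument non-negative
  k=0: (−1)^1·4.8990/(2)·0.7741^3·0.6330^1 = -0.719354
  k=1: (−1)^2·4.8990/(2)·0.7741^1·0.6330^3 = +0.481002
d^2_{0,-1}(1.3709) = -0.719354 +0.481002 = -0.238352
Attach z-rotation phases: D = e^{-i(0)(6.0791)}·(-0.238352)·e^{-i(-1)(4.0321)} = +0.149928+0.185293i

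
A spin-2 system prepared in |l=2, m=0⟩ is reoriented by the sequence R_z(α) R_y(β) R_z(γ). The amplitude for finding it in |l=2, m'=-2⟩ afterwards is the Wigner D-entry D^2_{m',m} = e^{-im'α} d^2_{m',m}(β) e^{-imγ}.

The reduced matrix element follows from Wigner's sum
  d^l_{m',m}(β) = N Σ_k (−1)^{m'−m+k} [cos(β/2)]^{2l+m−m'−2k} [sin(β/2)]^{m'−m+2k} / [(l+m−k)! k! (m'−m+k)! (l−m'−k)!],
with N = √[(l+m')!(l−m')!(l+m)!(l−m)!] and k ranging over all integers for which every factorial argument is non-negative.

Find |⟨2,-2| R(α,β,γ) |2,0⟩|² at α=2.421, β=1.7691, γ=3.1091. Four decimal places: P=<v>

P=0.3465

First d^2_{-2,0}(β=1.7691), then the phase factors e^{-i(-2)α} and e^{-i(0)γ}:
c=cos(1.7691/2)=0.633638, s=sin(1.7691/2)=0.773630; N=√[1·24·2·2]=9.797959
The bounds max(0,m−m')=2 and min(l+m,l−m')=2 give 1 term
  k=2: (−1)^0·9.7980/(4)·0.6336^2·0.7736^2 = +0.588605
d^2_{-2,0}(1.7691) = +0.588605
|D^2_{-2,0}|² = |d^2_{-2,0}(β)|² = (+0.588605)² = 0.346456 (the z-rotation phases have unit modulus)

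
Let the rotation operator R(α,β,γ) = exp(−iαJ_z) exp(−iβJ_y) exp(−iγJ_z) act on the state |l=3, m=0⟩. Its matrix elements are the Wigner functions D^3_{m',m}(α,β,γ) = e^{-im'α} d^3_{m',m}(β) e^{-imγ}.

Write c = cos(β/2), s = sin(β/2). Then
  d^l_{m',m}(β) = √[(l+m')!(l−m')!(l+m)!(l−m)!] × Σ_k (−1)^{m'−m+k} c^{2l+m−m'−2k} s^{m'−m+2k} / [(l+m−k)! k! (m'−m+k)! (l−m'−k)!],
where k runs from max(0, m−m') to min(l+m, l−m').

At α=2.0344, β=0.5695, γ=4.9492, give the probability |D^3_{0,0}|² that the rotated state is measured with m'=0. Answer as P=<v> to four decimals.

P=0.0529

Split into d^3_{0,0}(β=0.5695) × two z-phases.
With c≡cos(β/2)=0.959732 and s≡sin(β/2)=0.280918, N=[6·6·6·6]^{1/2}=36.000000
k: max(0,(0)−(0))=0 … min(3+(0),3−(0))=3
  k=0: (−1)^0·36.0000/(36)·0.9597^6·0.2809^0 = +0.781447
  k=1: (−1)^1·36.0000/(4)·0.9597^4·0.2809^2 = -0.602559
  k=2: (−1)^2·36.0000/(4)·0.9597^2·0.2809^4 = +0.051625
  k=3: (−1)^3·36.0000/(36)·0.9597^0·0.2809^6 = -0.000491
d^3_{0,0}(0.5695) = +0.781447 -0.602559 +0.051625 -0.000491 = +0.230021
|D^3_{0,0}|² = |d^3_{0,0}(β)|² = (+0.230021)² = 0.052910 (the z-rotation phases have unit modulus)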